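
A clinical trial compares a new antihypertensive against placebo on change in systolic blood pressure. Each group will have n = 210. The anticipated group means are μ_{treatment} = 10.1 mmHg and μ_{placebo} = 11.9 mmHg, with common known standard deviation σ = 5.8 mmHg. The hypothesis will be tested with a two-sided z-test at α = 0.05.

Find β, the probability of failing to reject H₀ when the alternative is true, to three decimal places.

Standardized effect: d = |μ_{treatment} − μ_{placebo}| / σ = |10.1 − 11.9| / 5.8 = 0.3103
Noncentrality parameter: δ = d·√(n/2) = 0.3103 × √(210/2) = 3.1801
Critical value for a two-sided test at α = 0.05: z_{α/2} = 1.960.
Power = Φ(δ − 1.960) + Φ(−δ − 1.960) = Φ(1.220) + Φ(-5.140) = 0.8888 + 0.0000 = 0.8888.
Type II error: β = 1 − power = 1 − 0.8888 = 0.1112.

β ≈ 0.111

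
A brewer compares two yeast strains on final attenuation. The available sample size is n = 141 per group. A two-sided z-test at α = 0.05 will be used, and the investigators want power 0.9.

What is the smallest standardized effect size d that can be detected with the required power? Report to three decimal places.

d ≈ 0.386

Need Φ(δ − 1.960) = 0.9, so δ = 1.960 + 1.282 = 3.242.
(The second rejection-region term Φ(−δ − z_{α/2}) is negligible and dropped.)
δ = d·√(n/2) ⇒ d = δ/√(n/2) = 3.242/√(141/2) = 0.3861.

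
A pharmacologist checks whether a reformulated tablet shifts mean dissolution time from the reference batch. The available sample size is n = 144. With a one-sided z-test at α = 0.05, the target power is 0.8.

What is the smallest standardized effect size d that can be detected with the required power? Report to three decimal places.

Required noncentrality: δ = z_{0.05} + z_{0.20} = 1.645 + 0.842 = 2.486.
δ = d·√n ⇒ d = δ/√n = 2.486/√144 = 0.2072.

d ≈ 0.207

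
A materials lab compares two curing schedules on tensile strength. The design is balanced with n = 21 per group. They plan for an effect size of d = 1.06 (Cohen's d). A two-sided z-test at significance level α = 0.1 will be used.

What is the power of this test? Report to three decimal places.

Noncentrality parameter: δ = d·√(n/2) = 1.06 × √(21/2) = 3.4348
Critical value for a two-sided test at α = 0.1: z_{α/2} = 1.645.
Power = Φ(δ − 1.645) + Φ(−δ − 1.645) = Φ(1.790) + Φ(-5.080) = 0.9633 + 0.0000 = 0.9633.

Power ≈ 0.963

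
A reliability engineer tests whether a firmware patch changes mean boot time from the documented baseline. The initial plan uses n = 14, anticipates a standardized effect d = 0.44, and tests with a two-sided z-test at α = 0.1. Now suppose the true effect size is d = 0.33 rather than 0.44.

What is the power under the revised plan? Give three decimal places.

With d = 0.33: δ = d·√n = 0.33 × √14 = 1.2347. Critical value z_{0.05} = 1.645.
Revised power = Φ(δ − 1.645) + Φ(−δ − 1.645) = Φ(-0.410) + Φ(-2.880) = 0.3409 + 0.0020 = 0.3429.

Power ≈ 0.343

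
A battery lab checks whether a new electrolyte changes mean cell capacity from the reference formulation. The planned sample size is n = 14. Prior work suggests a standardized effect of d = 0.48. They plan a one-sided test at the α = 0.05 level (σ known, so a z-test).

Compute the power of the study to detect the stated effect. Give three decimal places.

Power ≈ 0.560

Noncentrality parameter: δ = d·√n = 0.48 × √14 = 1.7960
Critical value for a one-sided test at α = 0.05: z_α = 1.645.
Power = P(Z > 1.645 − δ) = Φ(0.151) = 0.5601.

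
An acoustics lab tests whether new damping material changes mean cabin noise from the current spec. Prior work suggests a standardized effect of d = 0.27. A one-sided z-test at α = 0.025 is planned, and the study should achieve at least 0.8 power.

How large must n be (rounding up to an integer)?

n = 108

Set Φ(δ − 1.960) = 0.8; then δ − 1.960 = Φ⁻¹(0.8) = 0.842, giving δ = 2.802.
δ = d·√n ⇒ n = (δ/d)² = (2.802 / 0.27)² = 107.67.
Round up to the next whole unit.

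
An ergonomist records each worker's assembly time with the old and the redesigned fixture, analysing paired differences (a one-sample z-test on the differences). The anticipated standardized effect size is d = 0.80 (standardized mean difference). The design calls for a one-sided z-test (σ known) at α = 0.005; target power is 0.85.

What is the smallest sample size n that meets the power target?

n = 21

For power 0.85 need Φ(δ − z_{0.005}) = 0.85, so δ = z_{0.005} + z_{0.15} = 2.576 + 1.036 = 3.612.
δ = d·√n ⇒ n = (δ/d)² = (3.612 / 0.80)² = 20.39.
Round up to the next whole unit.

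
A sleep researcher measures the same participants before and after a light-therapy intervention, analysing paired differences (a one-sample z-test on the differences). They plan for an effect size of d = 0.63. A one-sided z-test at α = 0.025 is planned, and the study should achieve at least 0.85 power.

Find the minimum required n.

n = 23

Set Φ(δ − 1.960) = 0.85; then δ − 1.960 = Φ⁻¹(0.85) = 1.036, giving δ = 2.996.
δ = d·√n ⇒ n = (δ/d)² = (2.996 / 0.63)² = 22.62.
Rounding up, n = 23.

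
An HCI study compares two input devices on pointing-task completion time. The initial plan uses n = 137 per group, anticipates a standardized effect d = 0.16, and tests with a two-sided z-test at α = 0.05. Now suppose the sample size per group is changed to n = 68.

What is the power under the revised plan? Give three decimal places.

With n = 68 per group: δ = d·√(n/2) = 0.16 × √(68/2) = 0.9330. Critical value z_{0.025} = 1.960.
Revised power = Φ(δ − 1.960) + Φ(−δ − 1.960) = Φ(-1.027) + Φ(-2.893) = 0.1522 + 0.0019 = 0.1541.

Power ≈ 0.154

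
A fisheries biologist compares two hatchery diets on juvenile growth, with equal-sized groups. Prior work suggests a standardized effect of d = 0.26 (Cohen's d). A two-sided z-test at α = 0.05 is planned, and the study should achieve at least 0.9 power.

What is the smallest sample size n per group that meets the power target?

n = 311 per group

For power 0.9 need Φ(δ − z_{0.025}) = 0.9, so δ = z_{0.025} + z_{0.10} = 1.960 + 1.282 = 3.242.
(The Φ(−δ − z_{α/2}) term is vanishingly small for δ > 0 and is dropped in the standard sample-size formula.)
δ = d·√(n/2) ⇒ n = 2(δ/d)² = 2 × (3.242 / 0.26)² = 310.87.
Rounding up, n = 311 per group.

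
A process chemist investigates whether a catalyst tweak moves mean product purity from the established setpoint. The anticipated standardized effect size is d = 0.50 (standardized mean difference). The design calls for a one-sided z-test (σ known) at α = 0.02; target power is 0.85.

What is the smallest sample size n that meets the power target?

n = 39

Set Φ(δ − 2.054) = 0.85; then δ − 2.054 = Φ⁻¹(0.85) = 1.036, giving δ = 3.090.
δ = d·√n ⇒ n = (δ/d)² = (3.090 / 0.50)² = 38.20.
Rounding up, n = 39.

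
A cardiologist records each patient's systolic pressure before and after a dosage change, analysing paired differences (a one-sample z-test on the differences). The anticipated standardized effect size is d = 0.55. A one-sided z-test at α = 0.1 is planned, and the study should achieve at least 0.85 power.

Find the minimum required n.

n = 18

For power 0.85 need Φ(δ − z_{0.1}) = 0.85, so δ = z_{0.1} + z_{0.15} = 1.282 + 1.036 = 2.318.
δ = d·√n ⇒ n = (δ/d)² = (2.318 / 0.55)² = 17.76.
Round up to the next whole unit.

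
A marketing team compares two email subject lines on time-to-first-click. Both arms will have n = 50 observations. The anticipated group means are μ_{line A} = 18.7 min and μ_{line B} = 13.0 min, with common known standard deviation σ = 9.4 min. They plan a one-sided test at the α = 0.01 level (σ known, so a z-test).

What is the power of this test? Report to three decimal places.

Power ≈ 0.760

Standardized effect: d = |μ_{line A} − μ_{line B}| / σ = |18.7 − 13.0| / 9.4 = 0.6064
Noncentrality parameter: δ = d·√(n/2) = 0.6064 × √(50/2) = 3.0319
Critical value for a one-sided test at α = 0.01: z_α = 2.326.
Power = Φ(δ − 2.326) = Φ(0.706) = 0.7598.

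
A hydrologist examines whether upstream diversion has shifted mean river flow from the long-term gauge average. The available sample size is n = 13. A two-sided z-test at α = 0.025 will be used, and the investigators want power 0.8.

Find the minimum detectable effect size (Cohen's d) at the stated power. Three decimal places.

Need Φ(δ − 2.241) = 0.8, so δ = 2.241 + 0.842 = 3.083.
(The second rejection-region term Φ(−δ − z_{α/2}) is negligible and dropped.)
δ = d·√n ⇒ d = δ/√n = 3.083/√13 = 0.8551.

d ≈ 0.855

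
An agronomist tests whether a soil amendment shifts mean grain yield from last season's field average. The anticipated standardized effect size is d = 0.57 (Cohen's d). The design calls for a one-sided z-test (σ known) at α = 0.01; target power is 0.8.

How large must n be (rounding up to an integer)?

Set Φ(δ − 2.326) = 0.8; then δ − 2.326 = Φ⁻¹(0.8) = 0.842, giving δ = 3.168.
δ = d·√n ⇒ n = (δ/d)² = (3.168 / 0.57)² = 30.89.
Rounding up, n = 31.

n = 31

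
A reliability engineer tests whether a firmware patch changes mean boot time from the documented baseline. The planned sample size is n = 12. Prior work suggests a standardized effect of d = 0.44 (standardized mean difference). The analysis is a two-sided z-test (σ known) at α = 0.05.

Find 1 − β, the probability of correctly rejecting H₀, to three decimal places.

Power ≈ 0.332

Noncentrality parameter: δ = d·√n = 0.44 × √12 = 1.5242
Critical value for a two-sided test at α = 0.05: z_{α/2} = 1.960.
Power = Φ(δ − 1.960) + Φ(−δ − 1.960) = Φ(-0.436) + Φ(-3.484) = 0.3315 + 0.0002 = 0.3318.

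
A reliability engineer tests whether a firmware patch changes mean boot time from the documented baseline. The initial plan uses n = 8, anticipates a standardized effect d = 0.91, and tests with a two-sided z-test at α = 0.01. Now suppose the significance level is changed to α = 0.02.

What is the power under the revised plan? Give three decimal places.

δ = d·√n = 0.91 × √8 = 2.5739 (unchanged). New critical value: z_{0.01} = 2.326.
Revised power = Φ(δ − 2.326) + Φ(−δ − 2.326) = Φ(0.248) + Φ(-4.900) = 0.5977 + 0.0000 = 0.5977.

Power ≈ 0.598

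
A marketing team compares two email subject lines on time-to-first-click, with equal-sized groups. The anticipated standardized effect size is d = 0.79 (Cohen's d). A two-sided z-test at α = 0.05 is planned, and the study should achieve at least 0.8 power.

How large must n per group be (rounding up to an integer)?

n = 26 per group

For power 0.8 need Φ(δ − z_{0.025}) = 0.8, so δ = z_{0.025} + z_{0.20} = 1.960 + 0.842 = 2.802.
(The Φ(−δ − z_{α/2}) term is vanishingly small for δ > 0 and is dropped in the standard sample-size formula.)
δ = d·√(n/2) ⇒ n = 2(δ/d)² = 2 × (2.802 / 0.79)² = 25.15.
Round up to the next whole unit.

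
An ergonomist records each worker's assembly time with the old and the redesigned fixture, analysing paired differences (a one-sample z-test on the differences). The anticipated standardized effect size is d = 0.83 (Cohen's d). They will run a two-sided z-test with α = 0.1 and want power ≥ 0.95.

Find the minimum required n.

Set Φ(δ − 1.645) = 0.95; then δ − 1.645 = Φ⁻¹(0.95) = 1.645, giving δ = 3.290.
(The Φ(−δ − z_{α/2}) term is vanishingly small for δ > 0 and is dropped in the standard sample-size formula.)
δ = d·√n ⇒ n = (δ/d)² = (3.290 / 0.83)² = 15.71.
Rounding up, n = 16.

n = 16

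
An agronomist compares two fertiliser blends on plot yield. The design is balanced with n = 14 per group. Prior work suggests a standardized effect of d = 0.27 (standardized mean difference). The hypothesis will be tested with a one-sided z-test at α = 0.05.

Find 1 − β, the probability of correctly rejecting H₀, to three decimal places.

Noncentrality parameter: δ = d·√(n/2) = 0.27 × √(14/2) = 0.7144
Critical value for a one-sided test at α = 0.05: z_α = 1.645.
Power = P(Z > 1.645 − δ) = Φ(-0.931) = 0.1761.

Power ≈ 0.176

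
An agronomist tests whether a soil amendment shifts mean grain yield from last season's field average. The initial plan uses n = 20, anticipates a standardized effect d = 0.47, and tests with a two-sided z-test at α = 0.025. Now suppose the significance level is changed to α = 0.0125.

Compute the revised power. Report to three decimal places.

δ = d·√n = 0.47 × √20 = 2.1019 (unchanged). New critical value: z_{0.0063} = 2.498.
Revised power = Φ(δ − 2.498) + Φ(−δ − 2.498) = Φ(-0.396) + Φ(-4.600) = 0.3461 + 0.0000 = 0.3461.

Power ≈ 0.346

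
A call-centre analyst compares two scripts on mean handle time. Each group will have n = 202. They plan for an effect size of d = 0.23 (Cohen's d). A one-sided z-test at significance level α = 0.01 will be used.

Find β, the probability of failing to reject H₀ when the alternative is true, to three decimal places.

Noncentrality parameter: δ = d·√(n/2) = 0.23 × √(202/2) = 2.3115
Critical value for a one-sided test at α = 0.01: z_α = 2.326.
Power = Φ(δ − 2.326) = Φ(-0.015) = 0.4941.
Type II error: β = 1 − power = 1 − 0.4941 = 0.5059.

β ≈ 0.506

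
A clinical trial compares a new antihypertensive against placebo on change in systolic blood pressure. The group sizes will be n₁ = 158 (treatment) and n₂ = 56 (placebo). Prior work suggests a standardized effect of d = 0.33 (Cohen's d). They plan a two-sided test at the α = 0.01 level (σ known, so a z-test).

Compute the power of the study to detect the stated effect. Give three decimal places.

Power ≈ 0.325

Noncentrality parameter: λ = d / √(1/n₁ + 1/n₂) = 0.33 / √(1/158 + 1/56) = 2.1219
Critical value for a two-sided test at α = 0.01: z_{α/2} = 2.576.
Power = Φ(λ − 2.576) + Φ(−λ − 2.576) = Φ(-0.454) + Φ(-4.698) = 0.3249 + 0.0000 = 0.3249.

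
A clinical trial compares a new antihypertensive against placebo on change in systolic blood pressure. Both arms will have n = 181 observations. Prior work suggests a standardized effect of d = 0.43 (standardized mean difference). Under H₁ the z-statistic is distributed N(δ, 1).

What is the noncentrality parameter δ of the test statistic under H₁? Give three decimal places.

The noncentrality parameter scales effect size by the design's sample-size factor: δ = d·√(n/2) = 0.43 × √(181/2) = 4.0907

δ ≈ 4.091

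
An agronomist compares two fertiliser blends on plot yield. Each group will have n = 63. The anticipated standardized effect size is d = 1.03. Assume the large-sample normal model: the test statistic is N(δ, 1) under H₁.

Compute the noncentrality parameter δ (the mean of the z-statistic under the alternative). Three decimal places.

δ ≈ 5.781

δ = d·√(n/2) = 1.03 × √(63/2) = 5.7809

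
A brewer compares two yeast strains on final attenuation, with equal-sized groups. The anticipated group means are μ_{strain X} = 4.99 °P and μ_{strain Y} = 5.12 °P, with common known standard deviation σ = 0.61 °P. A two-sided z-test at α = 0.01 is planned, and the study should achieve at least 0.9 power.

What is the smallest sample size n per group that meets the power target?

n = 656 per group

Standardized effect: d = |μ_{strain X} − μ_{strain Y}| / σ = |4.99 − 5.12| / 0.61 = 0.2131
For power 0.9 need Φ(δ − z_{0.005}) = 0.9, so δ = z_{0.005} + z_{0.10} = 2.576 + 1.282 = 3.857.
(The Φ(−δ − z_{α/2}) term is vanishingly small for δ > 0 and is dropped in the standard sample-size formula.)
δ = d·√(n/2) ⇒ n = 2(δ/d)² = 2 × (3.857 / 0.2131)² = 655.22.
Rounding up, n = 656 per group.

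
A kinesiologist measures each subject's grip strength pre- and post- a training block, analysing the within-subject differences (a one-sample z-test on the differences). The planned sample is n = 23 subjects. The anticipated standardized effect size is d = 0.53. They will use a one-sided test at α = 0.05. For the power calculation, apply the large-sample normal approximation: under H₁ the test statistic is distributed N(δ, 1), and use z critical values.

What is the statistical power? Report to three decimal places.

Noncentrality parameter: δ = d·√n = 0.53 × √23 = 2.5418
One-sided α = 0.05 → critical value z_{0.05} = 1.645.
Power = P(Z > 1.645 − δ) = Φ(0.897) = 0.8151.

Power ≈ 0.815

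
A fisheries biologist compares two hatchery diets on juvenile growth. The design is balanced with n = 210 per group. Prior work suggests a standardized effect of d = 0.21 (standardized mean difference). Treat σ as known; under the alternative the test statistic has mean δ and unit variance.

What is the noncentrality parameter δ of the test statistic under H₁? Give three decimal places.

δ ≈ 2.152

The noncentrality parameter scales effect size by the design's sample-size factor: δ = d·√(n/2) = 0.21 × √(210/2) = 2.1519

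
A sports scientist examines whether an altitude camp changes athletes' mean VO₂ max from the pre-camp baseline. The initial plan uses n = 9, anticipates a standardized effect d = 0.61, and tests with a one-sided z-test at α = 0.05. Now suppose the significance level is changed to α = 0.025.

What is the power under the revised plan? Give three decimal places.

δ = d·√n = 0.61 × √9 = 1.8300 (unchanged). New critical value: z_{0.025} = 1.960.
Revised power = P(Z > 1.960 − δ) = Φ(-0.130) = 0.4483.

Power ≈ 0.448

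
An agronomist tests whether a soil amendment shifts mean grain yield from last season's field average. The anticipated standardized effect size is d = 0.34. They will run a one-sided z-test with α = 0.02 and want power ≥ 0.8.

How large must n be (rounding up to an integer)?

Set Φ(δ − 2.054) = 0.8; then δ − 2.054 = Φ⁻¹(0.8) = 0.842, giving δ = 2.895.
δ = d·√n ⇒ n = (δ/d)² = (2.895 / 0.34)² = 72.52.
Rounding up, n = 73.

n = 73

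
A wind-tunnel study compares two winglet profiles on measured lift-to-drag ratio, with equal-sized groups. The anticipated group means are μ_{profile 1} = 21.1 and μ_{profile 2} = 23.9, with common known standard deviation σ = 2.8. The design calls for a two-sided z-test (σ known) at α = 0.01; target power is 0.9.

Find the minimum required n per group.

Standardized effect: d = |μ_{profile 1} − μ_{profile 2}| / σ = |21.1 − 23.9| / 2.8 = 1.0000
For power 0.9 need Φ(δ − z_{0.005}) = 0.9, so δ = z_{0.005} + z_{0.10} = 2.576 + 1.282 = 3.857.
(The Φ(−δ − z_{α/2}) term is vanishingly small for δ > 0 and is dropped in the standard sample-size formula.)
δ = d·√(n/2) ⇒ n = 2(δ/d)² = 2 × (3.857 / 1.0000)² = 29.76.
Round up to the next whole unit.

n = 30 per group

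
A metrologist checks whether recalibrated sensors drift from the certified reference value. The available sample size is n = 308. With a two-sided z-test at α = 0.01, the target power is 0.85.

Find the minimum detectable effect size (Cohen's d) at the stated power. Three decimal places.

d ≈ 0.206

Required noncentrality: δ = z_{0.005} + z_{0.15} = 2.576 + 1.036 = 3.612.
(Lower-tail contribution to power is negligible for δ > 0.)
δ = d·√n ⇒ d = δ/√n = 3.612/√308 = 0.2058.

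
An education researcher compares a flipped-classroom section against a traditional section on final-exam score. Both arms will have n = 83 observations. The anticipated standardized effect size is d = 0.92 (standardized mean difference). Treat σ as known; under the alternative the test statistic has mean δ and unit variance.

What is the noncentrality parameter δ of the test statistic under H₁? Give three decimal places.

δ ≈ 5.927

δ = d·√(n/2) = 0.92 × √(83/2) = 5.9267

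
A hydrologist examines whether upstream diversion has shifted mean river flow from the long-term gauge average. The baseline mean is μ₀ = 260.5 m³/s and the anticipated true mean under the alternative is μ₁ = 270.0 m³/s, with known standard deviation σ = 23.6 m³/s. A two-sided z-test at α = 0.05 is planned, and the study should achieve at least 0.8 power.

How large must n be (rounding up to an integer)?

Standardized effect: d = |μ₁ − μ₀| / σ = |270.0 − 260.5| / 23.6 = 0.4025
Set Φ(δ − 1.960) = 0.8; then δ − 1.960 = Φ⁻¹(0.8) = 0.842, giving δ = 2.802.
(For δ > 0 the lower-tail rejection region contributes negligibly to power, so the one-term inversion is standard.)
δ = d·√n ⇒ n = (δ/d)² = (2.802 / 0.4025)² = 48.44.
Round up to the next whole unit.

n = 49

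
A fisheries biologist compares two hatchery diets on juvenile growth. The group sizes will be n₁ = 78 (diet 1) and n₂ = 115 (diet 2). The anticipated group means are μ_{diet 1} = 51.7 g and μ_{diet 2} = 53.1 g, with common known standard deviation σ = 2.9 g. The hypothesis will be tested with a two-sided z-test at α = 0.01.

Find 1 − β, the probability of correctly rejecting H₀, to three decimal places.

Standardized effect: d = |μ_{diet 1} − μ_{diet 2}| / σ = |51.7 − 53.1| / 2.9 = 0.4828
Noncentrality parameter: δ = d / √(1/n₁ + 1/n₂) = 0.4828 / √(1/78 + 1/115) = 3.2911
Critical value for a two-sided test at α = 0.01: z_{α/2} = 2.576.
Power = Φ(δ − 2.576) + Φ(−δ − 2.576) = Φ(0.715) + Φ(-5.867) = 0.7628 + 0.0000 = 0.7628.

Power ≈ 0.763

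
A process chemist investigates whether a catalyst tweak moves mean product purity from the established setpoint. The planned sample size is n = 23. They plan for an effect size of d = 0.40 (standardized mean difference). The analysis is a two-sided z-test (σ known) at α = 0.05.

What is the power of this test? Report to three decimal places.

Noncentrality parameter: λ = d·√n = 0.40 × √23 = 1.9183
Two-sided α = 0.05 → critical value z_{0.025} = 1.960.
Power = Φ(λ − 1.960) + Φ(−λ − 1.960) = Φ(-0.042) + Φ(-3.878) = 0.4834 + 0.0001 = 0.4834.

Power ≈ 0.483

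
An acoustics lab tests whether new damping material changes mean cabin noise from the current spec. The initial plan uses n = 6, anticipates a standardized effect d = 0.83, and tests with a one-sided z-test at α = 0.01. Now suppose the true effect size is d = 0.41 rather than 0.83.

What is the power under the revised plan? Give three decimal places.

With d = 0.41: δ = d·√n = 0.41 × √6 = 1.0043. Critical value z_{0.01} = 2.326.
Revised power = Φ(δ − 2.326) = Φ(-1.322) = 0.0931.

Power ≈ 0.093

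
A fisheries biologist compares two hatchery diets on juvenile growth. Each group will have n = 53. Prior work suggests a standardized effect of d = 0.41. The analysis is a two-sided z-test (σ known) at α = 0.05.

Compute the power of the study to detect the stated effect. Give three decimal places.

Noncentrality parameter: δ = d·√(n/2) = 0.41 × √(53/2) = 2.1106
Critical value for a two-sided test at α = 0.05: z_{α/2} = 1.960.
Power = Φ(δ − 1.960) + Φ(−δ − 1.960) = Φ(0.151) + Φ(-4.071) = 0.5599 + 0.0000 = 0.5599.

Power ≈ 0.560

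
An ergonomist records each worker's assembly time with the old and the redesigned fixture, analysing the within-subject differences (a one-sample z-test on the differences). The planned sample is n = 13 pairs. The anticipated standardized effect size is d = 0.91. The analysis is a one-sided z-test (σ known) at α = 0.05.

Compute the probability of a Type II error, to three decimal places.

Noncentrality parameter: λ = d·√n = 0.91 × √13 = 3.2811
Critical value for a one-sided test at α = 0.05: z_α = 1.645.
Power = P(Z > 1.645 − λ) = Φ(1.636) = 0.9491.
Type II error: β = 1 − power = 1 − 0.9491 = 0.0509.

β ≈ 0.051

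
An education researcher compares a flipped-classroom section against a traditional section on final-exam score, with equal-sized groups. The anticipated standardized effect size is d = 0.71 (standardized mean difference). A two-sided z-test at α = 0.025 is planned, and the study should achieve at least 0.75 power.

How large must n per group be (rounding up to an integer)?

For power 0.75 need Φ(δ − z_{0.0125}) = 0.75, so δ = z_{0.0125} + z_{0.25} = 2.241 + 0.674 = 2.916.
(For δ > 0 the lower-tail rejection region contributes negligibly to power, so the one-term inversion is standard.)
δ = d·√(n/2) ⇒ n = 2(δ/d)² = 2 × (2.916 / 0.71)² = 33.73.
Round up to the next whole unit.

n = 34 per group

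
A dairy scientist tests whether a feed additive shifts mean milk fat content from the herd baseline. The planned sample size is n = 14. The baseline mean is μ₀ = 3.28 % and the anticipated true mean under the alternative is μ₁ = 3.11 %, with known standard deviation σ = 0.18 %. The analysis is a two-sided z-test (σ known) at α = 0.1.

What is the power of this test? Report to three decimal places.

Power ≈ 0.971

Standardized effect: d = |μ₁ − μ₀| / σ = |3.11 − 3.28| / 0.18 = 0.9444
Noncentrality parameter: δ = d·√n = 0.9444 × √14 = 3.5338
Two-sided α = 0.1 → critical value z_{0.05} = 1.645.
Power = Φ(δ − 1.645) + Φ(−δ − 1.645) = Φ(1.889) + Φ(-5.179) = 0.9705 + 0.0000 = 0.9705.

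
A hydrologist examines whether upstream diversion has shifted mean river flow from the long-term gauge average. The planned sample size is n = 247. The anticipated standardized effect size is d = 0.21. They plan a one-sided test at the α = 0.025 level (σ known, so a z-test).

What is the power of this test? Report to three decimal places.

Noncentrality parameter: δ = d·√n = 0.21 × √247 = 3.3004
Critical value for a one-sided test at α = 0.025: z_α = 1.960.
Power = P(Z > 1.960 − δ) = Φ(1.340) = 0.9099.

Power ≈ 0.910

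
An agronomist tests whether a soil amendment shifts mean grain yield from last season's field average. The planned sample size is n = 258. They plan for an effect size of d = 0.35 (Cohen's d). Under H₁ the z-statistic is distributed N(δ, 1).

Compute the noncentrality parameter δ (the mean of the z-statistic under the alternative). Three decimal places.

δ ≈ 5.622

The noncentrality parameter scales effect size by the design's sample-size factor: δ = d·√n = 0.35 × √258 = 5.6218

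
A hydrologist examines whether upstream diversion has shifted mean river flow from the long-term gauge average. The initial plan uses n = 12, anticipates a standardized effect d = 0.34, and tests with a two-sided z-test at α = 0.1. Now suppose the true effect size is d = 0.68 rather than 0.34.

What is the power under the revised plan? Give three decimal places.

With d = 0.68: δ = d·√n = 0.68 × √12 = 2.3556. Critical value z_{0.05} = 1.645.
Revised power = Φ(δ − 1.645) + Φ(−δ − 1.645) = Φ(0.711) + Φ(-4.000) = 0.7614 + 0.0000 = 0.7614.

Power ≈ 0.761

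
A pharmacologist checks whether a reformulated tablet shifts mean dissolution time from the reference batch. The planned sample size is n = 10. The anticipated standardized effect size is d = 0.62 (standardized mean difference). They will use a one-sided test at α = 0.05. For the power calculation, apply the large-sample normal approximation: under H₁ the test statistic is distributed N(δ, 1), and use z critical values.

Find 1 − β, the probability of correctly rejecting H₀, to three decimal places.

Power ≈ 0.624

Noncentrality parameter: δ = d·√n = 0.62 × √10 = 1.9606
Critical value for a one-sided test at α = 0.05: z_α = 1.645.
Power = Φ(δ − 1.645) = Φ(0.316) = 0.6239.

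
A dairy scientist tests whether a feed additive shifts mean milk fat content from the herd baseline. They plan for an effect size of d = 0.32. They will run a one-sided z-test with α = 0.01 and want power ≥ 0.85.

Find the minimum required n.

n = 111

Set Φ(δ − 2.326) = 0.85; then δ − 2.326 = Φ⁻¹(0.85) = 1.036, giving δ = 3.363.
δ = d·√n ⇒ n = (δ/d)² = (3.363 / 0.32)² = 110.43.
Round up to the next whole unit.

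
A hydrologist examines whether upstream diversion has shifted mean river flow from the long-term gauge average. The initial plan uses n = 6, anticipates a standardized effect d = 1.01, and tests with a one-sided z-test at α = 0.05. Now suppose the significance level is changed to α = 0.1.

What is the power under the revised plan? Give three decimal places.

δ = d·√n = 1.01 × √6 = 2.4740 (unchanged). New critical value: z_{0.1} = 1.282.
Revised power = Φ(δ − 1.282) = Φ(1.192) = 0.8835.

Power ≈ 0.883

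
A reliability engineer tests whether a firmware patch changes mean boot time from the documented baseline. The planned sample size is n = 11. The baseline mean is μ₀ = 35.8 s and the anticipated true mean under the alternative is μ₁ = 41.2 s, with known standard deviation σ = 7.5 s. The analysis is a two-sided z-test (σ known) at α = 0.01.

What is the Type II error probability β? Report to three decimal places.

β ≈ 0.575

Standardized effect: d = |μ₁ − μ₀| / σ = |41.2 − 35.8| / 7.5 = 0.7200
Noncentrality parameter: δ = d·√n = 0.7200 × √11 = 2.3880
Two-sided α = 0.01 → critical value z_{0.005} = 2.576.
Power = Φ(δ − 2.576) + Φ(−δ − 2.576) = Φ(-0.188) + Φ(-4.964) = 0.4255 + 0.0000 = 0.4255.
Type II error: β = 1 − power = 1 − 0.4255 = 0.5745.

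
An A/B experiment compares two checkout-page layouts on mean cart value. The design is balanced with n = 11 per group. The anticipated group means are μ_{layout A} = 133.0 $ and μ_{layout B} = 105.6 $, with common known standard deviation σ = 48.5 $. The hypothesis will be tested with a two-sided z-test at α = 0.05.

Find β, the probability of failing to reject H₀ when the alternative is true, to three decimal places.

β ≈ 0.737

Standardized effect: d = |μ_{layout A} − μ_{layout B}| / σ = |133.0 − 105.6| / 48.5 = 0.5649
Noncentrality parameter: δ = d·√(n/2) = 0.5649 × √(11/2) = 1.3249
Critical value for a two-sided test at α = 0.05: z_{α/2} = 1.960.
Power = Φ(δ − 1.960) + Φ(−δ − 1.960) = Φ(-0.635) + Φ(-3.285) = 0.2627 + 0.0005 = 0.2632.
Type II error: β = 1 − power = 1 − 0.2632 = 0.7368.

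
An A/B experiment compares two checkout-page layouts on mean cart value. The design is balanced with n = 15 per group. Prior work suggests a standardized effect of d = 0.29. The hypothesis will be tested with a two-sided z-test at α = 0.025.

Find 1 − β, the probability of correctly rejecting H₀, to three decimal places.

Power ≈ 0.075

Noncentrality parameter: λ = d·√(n/2) = 0.29 × √(15/2) = 0.7942
Critical value for a two-sided test at α = 0.025: z_{α/2} = 2.241.
Power = Φ(λ − 2.241) + Φ(−λ − 2.241) = Φ(-1.447) + Φ(-3.036) = 0.0739 + 0.0012 = 0.0751.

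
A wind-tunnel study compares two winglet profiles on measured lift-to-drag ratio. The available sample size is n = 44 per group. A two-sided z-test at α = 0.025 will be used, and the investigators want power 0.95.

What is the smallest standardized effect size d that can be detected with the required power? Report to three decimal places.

Required noncentrality: δ = z_{0.0125} + z_{0.05} = 2.241 + 1.645 = 3.886.
(The second rejection-region term Φ(−δ − z_{α/2}) is negligible and dropped.)
δ = d·√(n/2) ⇒ d = δ/√(n/2) = 3.886/√(44/2) = 0.8286.

d ≈ 0.829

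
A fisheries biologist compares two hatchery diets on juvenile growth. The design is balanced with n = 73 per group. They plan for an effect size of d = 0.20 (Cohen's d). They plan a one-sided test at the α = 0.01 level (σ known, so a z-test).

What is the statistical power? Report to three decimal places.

Power ≈ 0.132

Noncentrality parameter: δ = d·√(n/2) = 0.20 × √(73/2) = 1.2083
Critical value for a one-sided test at α = 0.01: z_α = 2.326.
Power = Φ(δ − 2.326) = Φ(-1.118) = 0.1318.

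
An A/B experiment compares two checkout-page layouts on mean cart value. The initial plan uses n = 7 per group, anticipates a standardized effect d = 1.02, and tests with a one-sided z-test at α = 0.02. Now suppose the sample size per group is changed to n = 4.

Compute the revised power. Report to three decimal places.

With n = 4 per group: δ = d·√(n/2) = 1.02 × √(4/2) = 1.4425. Critical value z_{0.02} = 2.054.
Revised power = Φ(δ − 2.054) = Φ(-0.611) = 0.2705.

Power ≈ 0.271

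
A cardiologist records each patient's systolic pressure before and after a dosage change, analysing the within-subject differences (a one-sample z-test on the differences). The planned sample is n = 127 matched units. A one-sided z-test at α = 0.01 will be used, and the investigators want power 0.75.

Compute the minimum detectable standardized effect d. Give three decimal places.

d ≈ 0.266

Need Φ(δ − 2.326) = 0.75, so δ = 2.326 + 0.674 = 3.001.
δ = d·√n ⇒ d = δ/√n = 3.001/√127 = 0.2663.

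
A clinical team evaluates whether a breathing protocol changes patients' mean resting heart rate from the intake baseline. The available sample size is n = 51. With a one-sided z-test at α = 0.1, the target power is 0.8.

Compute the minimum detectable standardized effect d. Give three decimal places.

d ≈ 0.297

Need Φ(δ − 1.282) = 0.8, so δ = 1.282 + 0.842 = 2.123.
δ = d·√n ⇒ d = δ/√n = 2.123/√51 = 0.2973.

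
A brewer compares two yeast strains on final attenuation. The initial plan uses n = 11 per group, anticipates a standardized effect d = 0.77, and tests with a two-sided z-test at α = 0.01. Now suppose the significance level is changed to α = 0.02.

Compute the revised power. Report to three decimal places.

Power ≈ 0.301

δ = d·√(n/2) = 0.77 × √(11/2) = 1.8058 (unchanged). New critical value: z_{0.01} = 2.326.
Revised power = Φ(δ − 2.326) + Φ(−δ − 2.326) = Φ(-0.521) + Φ(-4.132) = 0.3013 + 0.0000 = 0.3014.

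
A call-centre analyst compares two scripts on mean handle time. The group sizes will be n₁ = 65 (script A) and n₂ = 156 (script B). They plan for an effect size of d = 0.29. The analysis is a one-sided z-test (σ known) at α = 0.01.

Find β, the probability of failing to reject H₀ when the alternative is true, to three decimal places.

Noncentrality parameter: δ = d / √(1/n₁ + 1/n₂) = 0.29 / √(1/65 + 1/156) = 1.9644
One-sided α = 0.01 → critical value z_{0.01} = 2.326.
Power = P(Z > 2.326 − δ) = Φ(-0.362) = 0.3587.
Type II error: β = 1 − power = 1 − 0.3587 = 0.6413.

β ≈ 0.641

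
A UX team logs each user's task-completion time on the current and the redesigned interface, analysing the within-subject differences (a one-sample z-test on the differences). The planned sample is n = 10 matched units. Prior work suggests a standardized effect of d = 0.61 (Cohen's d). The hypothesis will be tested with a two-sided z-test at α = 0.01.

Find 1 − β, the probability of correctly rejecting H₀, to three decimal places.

Power ≈ 0.259

Noncentrality parameter: δ = d·√n = 0.61 × √10 = 1.9290
Two-sided α = 0.01 → critical value z_{0.005} = 2.576.
Power = Φ(δ − 2.576) + Φ(−δ − 2.576) = Φ(-0.647) + Φ(-4.505) = 0.2589 + 0.0000 = 0.2589.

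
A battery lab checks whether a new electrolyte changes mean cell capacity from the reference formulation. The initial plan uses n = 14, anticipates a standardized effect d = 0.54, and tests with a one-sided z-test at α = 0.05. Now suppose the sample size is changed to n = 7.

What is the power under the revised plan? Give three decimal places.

Power ≈ 0.414

With n = 7: δ = d·√n = 0.54 × √7 = 1.4287. Critical value z_{0.05} = 1.645.
Revised power = Φ(δ − 1.645) = Φ(-0.216) = 0.4144.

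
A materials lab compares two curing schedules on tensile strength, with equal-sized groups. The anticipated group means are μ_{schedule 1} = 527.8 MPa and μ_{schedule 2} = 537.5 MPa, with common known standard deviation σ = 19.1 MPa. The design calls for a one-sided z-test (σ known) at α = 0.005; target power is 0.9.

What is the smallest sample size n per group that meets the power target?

Standardized effect: d = |μ_{schedule 1} − μ_{schedule 2}| / σ = |527.8 − 537.5| / 19.1 = 0.5079
Set Φ(δ − 2.576) = 0.9; then δ − 2.576 = Φ⁻¹(0.9) = 1.282, giving δ = 3.857.
δ = d·√(n/2) ⇒ n = 2(δ/d)² = 2 × (3.857 / 0.5079)² = 115.38.
Round up to the next whole unit.

n = 116 per group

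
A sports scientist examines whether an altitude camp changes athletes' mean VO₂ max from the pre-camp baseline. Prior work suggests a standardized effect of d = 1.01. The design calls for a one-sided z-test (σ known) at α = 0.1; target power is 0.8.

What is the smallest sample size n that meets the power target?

n = 5

For power 0.8 need Φ(δ − z_{0.1}) = 0.8, so δ = z_{0.1} + z_{0.20} = 1.282 + 0.842 = 2.123.
δ = d·√n ⇒ n = (δ/d)² = (2.123 / 1.01)² = 4.42.
Round up to the next whole unit.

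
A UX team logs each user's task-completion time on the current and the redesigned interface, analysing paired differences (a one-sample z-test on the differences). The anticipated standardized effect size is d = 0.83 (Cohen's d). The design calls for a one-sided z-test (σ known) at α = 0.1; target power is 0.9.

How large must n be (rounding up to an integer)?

Set Φ(δ − 1.282) = 0.9; then δ − 1.282 = Φ⁻¹(0.9) = 1.282, giving δ = 2.563.
δ = d·√n ⇒ n = (δ/d)² = (2.563 / 0.83)² = 9.54.
Round up to the next whole unit.

n = 10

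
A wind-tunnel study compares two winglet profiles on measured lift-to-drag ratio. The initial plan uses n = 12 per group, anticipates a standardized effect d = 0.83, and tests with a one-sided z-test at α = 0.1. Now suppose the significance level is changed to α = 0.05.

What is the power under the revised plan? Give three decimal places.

Power ≈ 0.651

δ = d·√(n/2) = 0.83 × √(12/2) = 2.0331 (unchanged). New critical value: z_{0.05} = 1.645.
Revised power = Φ(δ − 1.645) = Φ(0.388) = 0.6511.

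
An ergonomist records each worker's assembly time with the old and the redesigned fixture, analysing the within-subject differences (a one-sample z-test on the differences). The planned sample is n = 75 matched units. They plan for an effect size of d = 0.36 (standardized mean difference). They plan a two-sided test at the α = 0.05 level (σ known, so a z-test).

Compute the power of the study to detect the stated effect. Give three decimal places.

Noncentrality parameter: δ = d·√n = 0.36 × √75 = 3.1177
Critical value for a two-sided test at α = 0.05: z_{α/2} = 1.960.
Power = Φ(δ − 1.960) + Φ(−δ − 1.960) = Φ(1.158) + Φ(-5.078) = 0.8765 + 0.0000 = 0.8765.

Power ≈ 0.877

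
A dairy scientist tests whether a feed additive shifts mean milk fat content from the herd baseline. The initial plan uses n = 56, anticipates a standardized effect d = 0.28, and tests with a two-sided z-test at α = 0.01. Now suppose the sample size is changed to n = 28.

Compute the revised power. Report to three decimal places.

Power ≈ 0.137

With n = 28: δ = d·√n = 0.28 × √28 = 1.4816. Critical value z_{0.005} = 2.576.
Revised power = Φ(δ − 2.576) + Φ(−δ − 2.576) = Φ(-1.094) + Φ(-4.057) = 0.1369 + 0.0000 = 0.1370.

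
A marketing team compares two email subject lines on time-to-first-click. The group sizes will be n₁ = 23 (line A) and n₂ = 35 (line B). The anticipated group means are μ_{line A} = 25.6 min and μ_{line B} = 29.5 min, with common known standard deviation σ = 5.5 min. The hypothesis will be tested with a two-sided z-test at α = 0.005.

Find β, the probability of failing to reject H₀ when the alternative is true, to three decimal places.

β ≈ 0.566

Standardized effect: d = |μ_{line A} − μ_{line B}| / σ = |25.6 − 29.5| / 5.5 = 0.7091
Noncentrality parameter: δ = d / √(1/n₁ + 1/n₂) = 0.7091 / √(1/23 + 1/35) = 2.6417
Critical value for a two-sided test at α = 0.005: z_{α/2} = 2.807.
Power = Φ(δ − 2.807) + Φ(−δ − 2.807) = Φ(-0.165) + Φ(-5.449) = 0.4343 + 0.0000 = 0.4343.
Type II error: β = 1 − power = 1 − 0.4343 = 0.5657.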